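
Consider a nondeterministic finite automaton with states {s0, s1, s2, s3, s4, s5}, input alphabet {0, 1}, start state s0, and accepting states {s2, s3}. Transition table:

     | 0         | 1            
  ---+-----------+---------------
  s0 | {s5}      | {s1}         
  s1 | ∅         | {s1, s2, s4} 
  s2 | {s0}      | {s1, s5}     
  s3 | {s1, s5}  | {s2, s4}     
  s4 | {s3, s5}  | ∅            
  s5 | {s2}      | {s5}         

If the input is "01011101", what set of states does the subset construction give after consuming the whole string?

{s1, s2, s4, s5}

Start in {s0}.
Read '0': s0→{s5}; now {s5}.
Read '1': s5→{s5}; now {s5}.
Read '0': s5→{s2}; now {s2}.
Read '1': s2→{s1, s5}; now {s1, s5}.
Read '1': s1→{s1, s2, s4}, s5→{s5}; now {s1, s2, s4, s5}.
Read '1': s1→{s1, s2, s4}, s2→{s1, s5}, s4→∅, s5→{s5}; now {s1, s2, s4, s5}.
Read '0': s1→∅, s2→{s0}, s4→{s3, s5}, s5→{s2}; now {s0, s2, s3, s5}.
Read '1': s0→{s1}, s2→{s1, s5}, s3→{s2, s4}, s5→{s5}; now {s1, s2, s4, s5}.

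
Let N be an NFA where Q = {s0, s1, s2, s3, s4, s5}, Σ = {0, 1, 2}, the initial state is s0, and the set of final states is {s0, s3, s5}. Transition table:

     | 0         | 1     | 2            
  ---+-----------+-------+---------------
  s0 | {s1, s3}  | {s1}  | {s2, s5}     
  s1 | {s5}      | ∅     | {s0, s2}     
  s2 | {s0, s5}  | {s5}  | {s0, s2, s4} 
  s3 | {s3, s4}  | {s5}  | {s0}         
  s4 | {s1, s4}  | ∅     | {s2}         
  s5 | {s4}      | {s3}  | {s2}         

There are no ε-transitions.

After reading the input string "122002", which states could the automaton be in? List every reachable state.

{s0, s2}

Start in {s0}.
Read '1': s0→{s1}; now {s1}.
Read '2': s1→{s0, s2}; now {s0, s2}.
Read '2': s0→{s2, s5}, s2→{s0, s2, s4}; now {s0, s2, s4, s5}.
Read '0': s0→{s1, s3}, s2→{s0, s5}, s4→{s1, s4}, s5→{s4}; now {s0, s1, s3, s4, s5}.
Read '0': s0→{s1, s3}, s1→{s5}, s3→{s3, s4}, s4→{s1, s4}, s5→{s4}; now {s1, s3, s4, s5}.
Read '2': s1→{s0, s2}, s3→{s0}, s4→{s2}, s5→{s2}; now {s0, s2}.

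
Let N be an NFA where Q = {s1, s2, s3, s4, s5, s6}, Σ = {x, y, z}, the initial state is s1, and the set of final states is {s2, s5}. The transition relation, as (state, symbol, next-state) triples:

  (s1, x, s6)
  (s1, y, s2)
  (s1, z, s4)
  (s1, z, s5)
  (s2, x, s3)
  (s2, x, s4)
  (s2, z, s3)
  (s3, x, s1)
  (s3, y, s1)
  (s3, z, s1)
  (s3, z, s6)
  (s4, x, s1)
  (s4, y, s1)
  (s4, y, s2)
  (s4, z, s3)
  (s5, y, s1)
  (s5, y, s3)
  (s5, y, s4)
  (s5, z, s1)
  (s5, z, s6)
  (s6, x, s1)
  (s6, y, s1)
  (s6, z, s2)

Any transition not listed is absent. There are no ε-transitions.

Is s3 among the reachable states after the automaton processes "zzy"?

No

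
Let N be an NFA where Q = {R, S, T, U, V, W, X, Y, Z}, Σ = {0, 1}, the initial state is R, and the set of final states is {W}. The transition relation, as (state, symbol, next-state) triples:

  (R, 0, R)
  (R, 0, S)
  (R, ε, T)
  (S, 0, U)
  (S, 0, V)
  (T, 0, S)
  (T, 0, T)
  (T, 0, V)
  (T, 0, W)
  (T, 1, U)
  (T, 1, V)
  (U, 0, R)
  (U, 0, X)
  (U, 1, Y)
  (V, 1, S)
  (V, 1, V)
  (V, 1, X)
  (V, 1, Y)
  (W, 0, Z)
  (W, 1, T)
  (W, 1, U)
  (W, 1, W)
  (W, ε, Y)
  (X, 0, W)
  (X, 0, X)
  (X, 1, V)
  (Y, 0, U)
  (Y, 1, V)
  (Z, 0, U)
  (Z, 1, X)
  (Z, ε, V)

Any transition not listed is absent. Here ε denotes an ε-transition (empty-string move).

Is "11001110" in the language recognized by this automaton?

Start: ε-closure({R}) = {R, T}.
Read '1': {R, T} → {U, V}.
Read '1': {U, V} → {S, V, X, Y}.
Read '0': {S, V, X, Y} → {U, V, W, X, Y}.
Read '0': {U, V, W, X, Y} → {R, T, U, V, W, X, Y, Z}.
Read '1': {R, T, U, V, W, X, Y, Z} → {S, T, U, V, W, X, Y}.
Read '1': {S, T, U, V, W, X, Y} → {S, T, U, V, W, X, Y}.
Read '1': {S, T, U, V, W, X, Y} → {S, T, U, V, W, X, Y}.
Read '0': {S, T, U, V, W, X, Y} → {R, S, T, U, V, W, X, Y, Z}.
The final set {R, S, T, U, V, W, X, Y, Z} contains the accepting state W.

Yes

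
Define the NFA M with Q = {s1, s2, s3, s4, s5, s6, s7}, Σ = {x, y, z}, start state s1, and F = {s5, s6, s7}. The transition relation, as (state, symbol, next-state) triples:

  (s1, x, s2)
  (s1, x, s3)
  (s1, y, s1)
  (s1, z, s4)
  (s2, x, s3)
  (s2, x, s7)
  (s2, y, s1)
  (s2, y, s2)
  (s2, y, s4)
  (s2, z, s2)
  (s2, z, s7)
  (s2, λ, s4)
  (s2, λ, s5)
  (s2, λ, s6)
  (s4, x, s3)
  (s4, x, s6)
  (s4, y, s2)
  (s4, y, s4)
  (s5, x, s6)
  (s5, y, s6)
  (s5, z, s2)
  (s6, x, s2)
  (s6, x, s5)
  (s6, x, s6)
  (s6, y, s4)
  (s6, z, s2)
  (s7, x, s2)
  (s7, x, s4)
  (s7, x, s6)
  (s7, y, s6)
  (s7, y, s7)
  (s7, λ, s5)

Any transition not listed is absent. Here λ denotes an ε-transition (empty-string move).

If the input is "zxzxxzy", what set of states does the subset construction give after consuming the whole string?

Start in {s1}.
Read 'z': s1→{s4}; now {s4}.
Read 'x': s4→{s3, s6}; now {s3, s6}.
Read 'z': s3→∅, s6→{s2}; union {s2}; ε-closure = {s2, s4, s5, s6}.
Read 'x': s2→{s3, s7}, s4→{s3, s6}, s5→{s6}, s6→{s2, s5, s6}; union {s2, s3, s5, s6, s7}; ε-closure = {s2, s3, s4, s5, s6, s7}.
Read 'x': s2→{s3, s7}, s3→∅, s4→{s3, s6}, s5→{s6}, s6→{s2, s5, s6}, s7→{s2, s4, s6}; now {s2, s3, s4, s5, s6, s7}.
Read 'z': s2→{s2, s7}, s3→∅, s4→∅, s5→{s2}, s6→{s2}, s7→∅; union {s2, s7}; ε-closure = {s2, s4, s5, s6, s7}.
Read 'y': s2→{s1, s2, s4}, s4→{s2, s4}, s5→{s6}, s6→{s4}, s7→{s6, s7}; union {s1, s2, s4, s6, s7}; ε-closure = {s1, s2, s4, s5, s6, s7}.

{s1, s2, s4, s5, s6, s7}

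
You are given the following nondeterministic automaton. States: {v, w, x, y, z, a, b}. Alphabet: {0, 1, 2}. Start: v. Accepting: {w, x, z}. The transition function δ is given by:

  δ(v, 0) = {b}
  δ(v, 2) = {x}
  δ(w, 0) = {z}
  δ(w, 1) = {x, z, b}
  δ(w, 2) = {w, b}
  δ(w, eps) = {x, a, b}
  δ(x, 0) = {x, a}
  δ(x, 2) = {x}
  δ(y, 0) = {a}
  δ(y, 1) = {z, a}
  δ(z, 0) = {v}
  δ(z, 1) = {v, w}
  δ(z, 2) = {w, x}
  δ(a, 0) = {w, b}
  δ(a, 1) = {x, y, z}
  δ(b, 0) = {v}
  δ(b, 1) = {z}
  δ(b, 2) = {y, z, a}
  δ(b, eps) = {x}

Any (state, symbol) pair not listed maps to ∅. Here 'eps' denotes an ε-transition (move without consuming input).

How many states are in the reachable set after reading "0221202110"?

6

Start in {v}.
Read '0': {v} → {x, b}.
Read '2': {x, b} → {x, y, z, a}.
Read '2': {x, y, z, a} → {w, x, a, b}.
Read '1': {w, x, a, b} → {x, y, z, b}.
Read '2': {x, y, z, b} → {w, x, y, z, a, b}.
Read '0': {w, x, y, z, a, b} → {v, w, x, z, a, b}.
Read '2': {v, w, x, z, a, b} → {w, x, y, z, a, b}.
Read '1': {w, x, y, z, a, b} → {v, w, x, y, z, a, b}.
Read '1': {v, w, x, y, z, a, b} → {v, w, x, y, z, a, b}.
Read '0': {v, w, x, y, z, a, b} → {v, w, x, z, a, b}.
That set has 6 states.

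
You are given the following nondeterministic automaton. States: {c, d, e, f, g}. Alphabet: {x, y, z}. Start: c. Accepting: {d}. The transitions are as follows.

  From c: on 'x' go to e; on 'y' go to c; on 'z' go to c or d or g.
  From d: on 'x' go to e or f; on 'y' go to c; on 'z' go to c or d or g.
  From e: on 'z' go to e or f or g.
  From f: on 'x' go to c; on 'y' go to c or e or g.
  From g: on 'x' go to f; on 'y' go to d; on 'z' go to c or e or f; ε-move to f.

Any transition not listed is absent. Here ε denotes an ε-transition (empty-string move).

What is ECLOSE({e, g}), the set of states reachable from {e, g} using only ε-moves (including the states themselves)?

{e, f, g}

Begin with {e, g}.
ε-move g → f; add f.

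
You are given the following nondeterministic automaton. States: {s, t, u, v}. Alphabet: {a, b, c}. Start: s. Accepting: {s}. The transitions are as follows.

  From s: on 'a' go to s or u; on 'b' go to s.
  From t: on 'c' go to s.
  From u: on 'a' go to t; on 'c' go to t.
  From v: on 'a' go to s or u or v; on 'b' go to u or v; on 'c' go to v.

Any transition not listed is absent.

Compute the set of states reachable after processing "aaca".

Start in {s}.
Read 'a': s→{s, u}; now {s, u}.
Read 'a': s→{s, u}, u→{t}; now {s, t, u}.
Read 'c': s→∅, t→{s}, u→{t}; now {s, t}.
Read 'a': s→{s, u}, t→∅; now {s, u}.

{s, u}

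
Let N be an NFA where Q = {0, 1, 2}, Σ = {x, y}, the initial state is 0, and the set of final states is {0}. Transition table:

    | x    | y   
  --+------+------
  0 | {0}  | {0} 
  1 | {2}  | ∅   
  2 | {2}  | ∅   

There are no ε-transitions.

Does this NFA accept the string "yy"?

Yes

Start in {0}.
Read 'y': {0} → {0}.
Read 'y': {0} → {0}.
The final set {0} contains the accepting state 0.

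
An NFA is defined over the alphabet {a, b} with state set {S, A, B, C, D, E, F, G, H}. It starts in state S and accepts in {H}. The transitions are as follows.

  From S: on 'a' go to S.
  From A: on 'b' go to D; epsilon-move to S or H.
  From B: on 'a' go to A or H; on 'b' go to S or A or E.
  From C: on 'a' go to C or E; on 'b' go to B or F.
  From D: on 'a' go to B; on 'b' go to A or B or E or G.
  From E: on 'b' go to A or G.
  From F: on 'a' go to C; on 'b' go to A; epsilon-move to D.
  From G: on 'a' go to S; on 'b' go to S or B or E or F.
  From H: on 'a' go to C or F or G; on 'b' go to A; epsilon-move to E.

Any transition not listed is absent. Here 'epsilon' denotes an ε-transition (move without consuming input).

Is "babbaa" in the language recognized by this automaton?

No

Start in {S}.
Read 'b': S→∅; now ∅.
The set is empty and remains empty for the remaining 5 symbols.
The final set ∅ contains no accepting state.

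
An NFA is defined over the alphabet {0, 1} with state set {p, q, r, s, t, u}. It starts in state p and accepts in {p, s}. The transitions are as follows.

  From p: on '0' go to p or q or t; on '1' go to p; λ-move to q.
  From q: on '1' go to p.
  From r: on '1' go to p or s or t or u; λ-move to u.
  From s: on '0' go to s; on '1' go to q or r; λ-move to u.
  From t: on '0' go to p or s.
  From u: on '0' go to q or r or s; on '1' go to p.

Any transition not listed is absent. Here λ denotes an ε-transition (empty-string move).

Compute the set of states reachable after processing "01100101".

Start: ε-closure({p}) = {p, q}.
Read '0': p→{p, q, t}, q→∅; now {p, q, t}.
Read '1': p→{p}, q→{p}, t→∅; union {p}; ε-closure = {p, q}.
Read '1': p→{p}, q→{p}; union {p}; ε-closure = {p, q}.
Read '0': p→{p, q, t}, q→∅; now {p, q, t}.
Read '0': p→{p, q, t}, q→∅, t→{p, s}; union {p, q, s, t}; ε-closure = {p, q, s, t, u}.
Read '1': p→{p}, q→{p}, s→{q, r}, t→∅, u→{p}; union {p, q, r}; ε-closure = {p, q, r, u}.
Read '0': p→{p, q, t}, q→∅, r→∅, u→{q, r, s}; union {p, q, r, s, t}; ε-closure = {p, q, r, s, t, u}.
Read '1': p→{p}, q→{p}, r→{p, s, t, u}, s→{q, r}, t→∅, u→{p}; now {p, q, r, s, t, u}.

{p, q, r, s, t, u}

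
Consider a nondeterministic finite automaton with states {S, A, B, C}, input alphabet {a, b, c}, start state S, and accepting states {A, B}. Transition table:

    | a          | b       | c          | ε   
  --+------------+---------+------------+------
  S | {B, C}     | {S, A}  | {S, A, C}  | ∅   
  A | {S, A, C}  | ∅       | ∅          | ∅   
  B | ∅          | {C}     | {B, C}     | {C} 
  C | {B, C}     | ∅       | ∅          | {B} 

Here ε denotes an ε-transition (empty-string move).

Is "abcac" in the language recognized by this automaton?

Yes

Start in {S}.
Read 'a': S→{B, C}; now {B, C}.
Read 'b': B→{C}, C→∅; union {C}; ε-closure = {B, C}.
Read 'c': B→{B, C}, C→∅; now {B, C}.
Read 'a': B→∅, C→{B, C}; now {B, C}.
Read 'c': B→{B, C}, C→∅; now {B, C}.
The final set {B, C} contains the accepting state B.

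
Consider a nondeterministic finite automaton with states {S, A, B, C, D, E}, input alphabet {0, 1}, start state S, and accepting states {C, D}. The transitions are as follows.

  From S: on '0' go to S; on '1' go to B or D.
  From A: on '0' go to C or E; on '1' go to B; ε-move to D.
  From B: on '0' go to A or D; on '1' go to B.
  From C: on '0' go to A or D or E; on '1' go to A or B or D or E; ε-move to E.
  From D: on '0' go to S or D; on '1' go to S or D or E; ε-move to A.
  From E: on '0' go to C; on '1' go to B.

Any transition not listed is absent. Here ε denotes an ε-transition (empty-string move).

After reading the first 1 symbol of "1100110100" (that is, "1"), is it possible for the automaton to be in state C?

No

Start in {S}.
Read '1': {S} → {A, B, D}.
State C is not in {A, B, D}.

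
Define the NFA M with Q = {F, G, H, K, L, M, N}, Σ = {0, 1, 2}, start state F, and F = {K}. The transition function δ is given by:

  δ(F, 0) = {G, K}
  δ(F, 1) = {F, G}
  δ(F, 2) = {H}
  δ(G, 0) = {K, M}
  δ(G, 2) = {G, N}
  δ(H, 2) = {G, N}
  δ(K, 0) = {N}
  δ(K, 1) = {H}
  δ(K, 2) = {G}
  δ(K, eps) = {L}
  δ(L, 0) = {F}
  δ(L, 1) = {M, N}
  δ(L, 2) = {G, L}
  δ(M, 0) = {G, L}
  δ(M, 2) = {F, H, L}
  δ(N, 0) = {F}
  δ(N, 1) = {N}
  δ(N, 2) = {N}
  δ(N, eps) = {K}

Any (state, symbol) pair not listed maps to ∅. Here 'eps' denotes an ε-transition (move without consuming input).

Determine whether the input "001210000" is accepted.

Start in {F}.
Read '0': {F} → {G, K, L}.
Read '0': {G, K, L} → {F, K, L, M, N}.
Read '1': {F, K, L, M, N} → {F, G, H, K, L, M, N}.
Read '2': {F, G, H, K, L, M, N} → {F, G, H, K, L, N}.
Read '1': {F, G, H, K, L, N} → {F, G, H, K, L, M, N}.
Read '0': {F, G, H, K, L, M, N} → {F, G, K, L, M, N}.
Read '0': {F, G, K, L, M, N} → {F, G, K, L, M, N}.
Read '0': {F, G, K, L, M, N} → {F, G, K, L, M, N}.
Read '0': {F, G, K, L, M, N} → {F, G, K, L, M, N}.
The final set {F, G, K, L, M, N} contains the accepting state K.

Yes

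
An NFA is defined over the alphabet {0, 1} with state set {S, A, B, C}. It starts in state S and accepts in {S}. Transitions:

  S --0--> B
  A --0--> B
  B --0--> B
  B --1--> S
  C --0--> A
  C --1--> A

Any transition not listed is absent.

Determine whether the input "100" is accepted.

No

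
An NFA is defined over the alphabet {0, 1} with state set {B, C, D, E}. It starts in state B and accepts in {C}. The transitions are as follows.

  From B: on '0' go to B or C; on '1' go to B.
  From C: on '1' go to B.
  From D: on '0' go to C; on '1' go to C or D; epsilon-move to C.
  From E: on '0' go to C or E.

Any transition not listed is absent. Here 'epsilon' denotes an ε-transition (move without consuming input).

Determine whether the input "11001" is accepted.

No

Start in {B}.
Read '1': B→{B}; now {B}.
Read '1': B→{B}; now {B}.
Read '0': B→{B, C}; now {B, C}.
Read '0': B→{B, C}, C→∅; now {B, C}.
Read '1': B→{B}, C→{B}; now {B}.
The final set {B} contains no accepting state.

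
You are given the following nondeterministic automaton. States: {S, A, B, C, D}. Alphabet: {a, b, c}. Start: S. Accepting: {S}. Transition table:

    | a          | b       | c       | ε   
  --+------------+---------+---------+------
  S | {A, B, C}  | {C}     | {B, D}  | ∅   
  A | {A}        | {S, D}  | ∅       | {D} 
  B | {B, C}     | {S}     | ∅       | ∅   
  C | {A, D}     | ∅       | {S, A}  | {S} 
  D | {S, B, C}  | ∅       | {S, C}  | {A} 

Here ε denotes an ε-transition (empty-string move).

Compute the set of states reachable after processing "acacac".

Start in {S}.
Read 'a': {S} → {S, A, B, C, D}.
Read 'c': {S, A, B, C, D} → {S, A, B, C, D}.
Read 'a': {S, A, B, C, D} → {S, A, B, C, D}.
Read 'c': {S, A, B, C, D} → {S, A, B, C, D}.
Read 'a': {S, A, B, C, D} → {S, A, B, C, D}.
Read 'c': {S, A, B, C, D} → {S, A, B, C, D}.

{S, A, B, C, D}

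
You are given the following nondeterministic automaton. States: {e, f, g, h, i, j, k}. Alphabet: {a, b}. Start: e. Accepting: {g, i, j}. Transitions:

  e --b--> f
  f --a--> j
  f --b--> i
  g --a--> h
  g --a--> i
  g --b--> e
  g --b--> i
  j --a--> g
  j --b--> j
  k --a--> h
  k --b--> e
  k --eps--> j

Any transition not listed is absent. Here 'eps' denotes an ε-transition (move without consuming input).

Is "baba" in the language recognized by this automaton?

Yes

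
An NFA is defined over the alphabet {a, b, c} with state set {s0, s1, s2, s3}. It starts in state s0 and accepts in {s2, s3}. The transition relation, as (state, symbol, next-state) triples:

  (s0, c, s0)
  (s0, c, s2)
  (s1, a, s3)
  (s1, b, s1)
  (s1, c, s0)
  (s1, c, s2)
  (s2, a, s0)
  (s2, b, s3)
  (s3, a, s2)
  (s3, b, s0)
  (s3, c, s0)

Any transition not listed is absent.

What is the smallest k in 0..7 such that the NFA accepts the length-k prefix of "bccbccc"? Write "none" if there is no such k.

Start in {s0}.
Read 'b': s0→∅; now ∅.
The set is empty and remains empty for the remaining 6 symbols.
No reachable set along the way intersects F.

none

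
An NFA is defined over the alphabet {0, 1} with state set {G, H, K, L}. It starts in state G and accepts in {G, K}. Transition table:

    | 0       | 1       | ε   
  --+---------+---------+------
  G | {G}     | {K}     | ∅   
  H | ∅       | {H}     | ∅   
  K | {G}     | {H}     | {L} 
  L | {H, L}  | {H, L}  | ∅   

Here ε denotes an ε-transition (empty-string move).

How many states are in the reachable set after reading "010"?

3

Start in {G}.
Read '0': G→{G}; now {G}.
Read '1': G→{K}; union {K}; ε-closure = {K, L}.
Read '0': K→{G}, L→{H, L}; now {G, H, L}.
That set has 3 states.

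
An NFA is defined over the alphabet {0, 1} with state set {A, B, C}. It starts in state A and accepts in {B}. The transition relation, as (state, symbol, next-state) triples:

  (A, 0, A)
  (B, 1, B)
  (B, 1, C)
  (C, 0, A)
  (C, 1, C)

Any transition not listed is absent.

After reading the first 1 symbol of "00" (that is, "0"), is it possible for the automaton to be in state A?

Start in {A}.
Read '0': {A} → {A}.
State A is in {A}.

Yes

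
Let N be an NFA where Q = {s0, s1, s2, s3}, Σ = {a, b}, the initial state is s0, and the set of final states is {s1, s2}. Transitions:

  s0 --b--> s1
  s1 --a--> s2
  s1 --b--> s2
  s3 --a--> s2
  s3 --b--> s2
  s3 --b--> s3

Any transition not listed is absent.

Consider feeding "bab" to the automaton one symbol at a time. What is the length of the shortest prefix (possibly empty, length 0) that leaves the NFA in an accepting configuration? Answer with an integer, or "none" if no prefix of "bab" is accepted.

Start in {s0}.
Read 'b': s0→{s1}; now {s1}.
None of the earlier sets intersect F, but {s1} does.

1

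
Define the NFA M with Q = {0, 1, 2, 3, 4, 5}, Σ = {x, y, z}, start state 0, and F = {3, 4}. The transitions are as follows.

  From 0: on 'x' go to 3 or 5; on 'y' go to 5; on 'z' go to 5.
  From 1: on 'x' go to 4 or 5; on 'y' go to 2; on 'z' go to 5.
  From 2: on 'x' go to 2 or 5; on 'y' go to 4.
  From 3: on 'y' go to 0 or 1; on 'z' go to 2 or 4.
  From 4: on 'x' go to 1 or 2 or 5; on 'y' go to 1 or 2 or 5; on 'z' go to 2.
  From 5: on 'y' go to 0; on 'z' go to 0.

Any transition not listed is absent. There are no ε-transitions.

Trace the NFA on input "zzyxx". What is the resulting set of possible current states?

∅

Start in {0}.
Read 'z': {0} → {5}.
Read 'z': {5} → {0}.
Read 'y': {0} → {5}.
Read 'x': {5} → ∅.
The set is empty and remains empty for the remaining 1 symbol.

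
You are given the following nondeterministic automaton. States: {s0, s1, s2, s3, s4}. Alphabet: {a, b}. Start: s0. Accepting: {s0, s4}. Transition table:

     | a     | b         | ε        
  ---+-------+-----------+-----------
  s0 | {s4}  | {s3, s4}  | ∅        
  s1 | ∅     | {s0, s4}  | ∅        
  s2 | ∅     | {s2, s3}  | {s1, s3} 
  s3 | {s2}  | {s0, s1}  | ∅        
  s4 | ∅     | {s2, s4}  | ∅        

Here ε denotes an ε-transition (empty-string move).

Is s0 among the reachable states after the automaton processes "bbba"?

No

Start in {s0}.
Read 'b': s0→{s3, s4}; now {s3, s4}.
Read 'b': s3→{s0, s1}, s4→{s2, s4}; union {s0, s1, s2, s4}; ε-closure = {s0, s1, s2, s3, s4}.
Read 'b': s0→{s3, s4}, s1→{s0, s4}, s2→{s2, s3}, s3→{s0, s1}, s4→{s2, s4}; now {s0, s1, s2, s3, s4}.
Read 'a': s0→{s4}, s1→∅, s2→∅, s3→{s2}, s4→∅; union {s2, s4}; ε-closure = {s1, s2, s3, s4}.
State s0 is not in {s1, s2, s3, s4}.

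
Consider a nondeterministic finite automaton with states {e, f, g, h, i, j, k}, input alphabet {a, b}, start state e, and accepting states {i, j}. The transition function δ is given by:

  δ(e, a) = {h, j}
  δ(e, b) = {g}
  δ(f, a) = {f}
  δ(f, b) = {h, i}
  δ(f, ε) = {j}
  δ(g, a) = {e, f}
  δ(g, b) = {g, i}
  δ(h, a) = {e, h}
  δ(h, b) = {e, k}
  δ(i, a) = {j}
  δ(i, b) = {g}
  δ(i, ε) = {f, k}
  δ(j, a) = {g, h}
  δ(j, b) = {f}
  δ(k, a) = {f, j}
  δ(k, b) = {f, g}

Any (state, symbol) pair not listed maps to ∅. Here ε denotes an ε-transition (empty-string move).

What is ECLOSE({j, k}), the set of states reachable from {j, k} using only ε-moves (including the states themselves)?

{j, k}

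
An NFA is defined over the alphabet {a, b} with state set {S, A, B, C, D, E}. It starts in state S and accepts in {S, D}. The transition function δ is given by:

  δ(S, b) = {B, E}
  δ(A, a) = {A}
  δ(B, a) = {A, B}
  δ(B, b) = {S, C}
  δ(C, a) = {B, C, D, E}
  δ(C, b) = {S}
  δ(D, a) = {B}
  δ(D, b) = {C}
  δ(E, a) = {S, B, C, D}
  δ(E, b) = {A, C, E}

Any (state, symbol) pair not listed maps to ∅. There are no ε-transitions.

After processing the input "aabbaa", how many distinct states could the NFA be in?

Start in {S}.
Read 'a': S→∅; now ∅.
The set is empty and remains empty for the remaining 5 symbols.
That set has 0 states.

0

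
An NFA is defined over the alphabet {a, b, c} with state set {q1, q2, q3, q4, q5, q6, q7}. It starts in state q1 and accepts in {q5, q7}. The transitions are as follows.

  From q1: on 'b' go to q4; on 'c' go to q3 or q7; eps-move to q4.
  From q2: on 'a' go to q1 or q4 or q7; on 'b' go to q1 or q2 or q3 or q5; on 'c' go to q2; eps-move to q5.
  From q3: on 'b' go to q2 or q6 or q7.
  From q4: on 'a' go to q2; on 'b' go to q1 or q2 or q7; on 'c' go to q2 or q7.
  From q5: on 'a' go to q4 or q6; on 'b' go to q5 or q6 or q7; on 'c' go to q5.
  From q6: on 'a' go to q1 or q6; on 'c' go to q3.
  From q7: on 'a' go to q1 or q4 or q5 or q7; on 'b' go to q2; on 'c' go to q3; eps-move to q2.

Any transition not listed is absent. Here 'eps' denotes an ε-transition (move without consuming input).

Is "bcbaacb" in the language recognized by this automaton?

Yes

Start: ε-closure({q1}) = {q1, q4}.
Read 'b': q1→{q4}, q4→{q1, q2, q7}; union {q1, q2, q4, q7}; ε-closure = {q1, q2, q4, q5, q7}.
Read 'c': q1→{q3, q7}, q2→{q2}, q4→{q2, q7}, q5→{q5}, q7→{q3}; now {q2, q3, q5, q7}.
Read 'b': q2→{q1, q2, q3, q5}, q3→{q2, q6, q7}, q5→{q5, q6, q7}, q7→{q2}; union {q1, q2, q3, q5, q6, q7}; ε-closure = {q1, q2, q3, q4, q5, q6, q7}.
Read 'a': q1→∅, q2→{q1, q4, q7}, q3→∅, q4→{q2}, q5→{q4, q6}, q6→{q1, q6}, q7→{q1, q4, q5, q7}; now {q1, q2, q4, q5, q6, q7}.
Read 'a': q1→∅, q2→{q1, q4, q7}, q4→{q2}, q5→{q4, q6}, q6→{q1, q6}, q7→{q1, q4, q5, q7}; now {q1, q2, q4, q5, q6, q7}.
Read 'c': q1→{q3, q7}, q2→{q2}, q4→{q2, q7}, q5→{q5}, q6→{q3}, q7→{q3}; now {q2, q3, q5, q7}.
Read 'b': q2→{q1, q2, q3, q5}, q3→{q2, q6, q7}, q5→{q5, q6, q7}, q7→{q2}; union {q1, q2, q3, q5, q6, q7}; ε-closure = {q1, q2, q3, q4, q5, q6, q7}.
The final set {q1, q2, q3, q4, q5, q6, q7} contains the accepting states q5, q7.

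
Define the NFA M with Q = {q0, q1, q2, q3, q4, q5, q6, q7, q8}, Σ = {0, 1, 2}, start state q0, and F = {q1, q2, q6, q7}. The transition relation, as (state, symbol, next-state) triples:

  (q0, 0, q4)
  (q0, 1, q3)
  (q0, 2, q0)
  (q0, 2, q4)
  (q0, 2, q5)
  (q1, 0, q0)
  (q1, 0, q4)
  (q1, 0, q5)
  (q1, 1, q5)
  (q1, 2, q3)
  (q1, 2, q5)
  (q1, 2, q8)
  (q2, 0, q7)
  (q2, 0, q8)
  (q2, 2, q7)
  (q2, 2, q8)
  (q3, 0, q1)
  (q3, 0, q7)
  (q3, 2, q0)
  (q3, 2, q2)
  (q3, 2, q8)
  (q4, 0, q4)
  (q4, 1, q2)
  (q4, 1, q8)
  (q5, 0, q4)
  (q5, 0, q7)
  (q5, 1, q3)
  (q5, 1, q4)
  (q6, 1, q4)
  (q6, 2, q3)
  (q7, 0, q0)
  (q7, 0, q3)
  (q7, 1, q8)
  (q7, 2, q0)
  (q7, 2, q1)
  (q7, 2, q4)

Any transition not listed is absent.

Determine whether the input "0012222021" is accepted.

Yes

Start in {q0}.
Read '0': q0→{q4}; now {q4}.
Read '0': q4→{q4}; now {q4}.
Read '1': q4→{q2, q8}; now {q2, q8}.
Read '2': q2→{q7, q8}, q8→∅; now {q7, q8}.
Read '2': q7→{q0, q1, q4}, q8→∅; now {q0, q1, q4}.
Read '2': q0→{q0, q4, q5}, q1→{q3, q5, q8}, q4→∅; now {q0, q3, q4, q5, q8}.
Read '2': q0→{q0, q4, q5}, q3→{q0, q2, q8}, q4→∅, q5→∅, q8→∅; now {q0, q2, q4, q5, q8}.
Read '0': q0→{q4}, q2→{q7, q8}, q4→{q4}, q5→{q4, q7}, q8→∅; now {q4, q7, q8}.
Read '2': q4→∅, q7→{q0, q1, q4}, q8→∅; now {q0, q1, q4}.
Read '1': q0→{q3}, q1→{q5}, q4→{q2, q8}; now {q2, q3, q5, q8}.
The final set {q2, q3, q5, q8} contains the accepting state q2.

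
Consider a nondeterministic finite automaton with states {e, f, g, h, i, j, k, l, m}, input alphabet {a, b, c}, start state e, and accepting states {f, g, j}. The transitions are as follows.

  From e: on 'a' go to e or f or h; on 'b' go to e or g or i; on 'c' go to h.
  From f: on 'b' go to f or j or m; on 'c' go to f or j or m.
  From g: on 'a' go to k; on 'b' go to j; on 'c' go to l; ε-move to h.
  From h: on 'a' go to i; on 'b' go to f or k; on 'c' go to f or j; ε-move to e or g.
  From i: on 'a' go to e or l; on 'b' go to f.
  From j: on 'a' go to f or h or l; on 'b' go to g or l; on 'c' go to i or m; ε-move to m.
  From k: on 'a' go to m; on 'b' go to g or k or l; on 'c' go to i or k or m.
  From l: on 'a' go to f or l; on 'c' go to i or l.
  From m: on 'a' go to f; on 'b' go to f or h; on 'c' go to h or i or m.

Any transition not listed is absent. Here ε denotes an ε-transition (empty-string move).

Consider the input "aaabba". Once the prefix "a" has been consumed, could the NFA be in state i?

Start in {e}.
Read 'a': e→{e, f, h}; union {e, f, h}; ε-closure = {e, f, g, h}.
State i is not in {e, f, g, h}.

No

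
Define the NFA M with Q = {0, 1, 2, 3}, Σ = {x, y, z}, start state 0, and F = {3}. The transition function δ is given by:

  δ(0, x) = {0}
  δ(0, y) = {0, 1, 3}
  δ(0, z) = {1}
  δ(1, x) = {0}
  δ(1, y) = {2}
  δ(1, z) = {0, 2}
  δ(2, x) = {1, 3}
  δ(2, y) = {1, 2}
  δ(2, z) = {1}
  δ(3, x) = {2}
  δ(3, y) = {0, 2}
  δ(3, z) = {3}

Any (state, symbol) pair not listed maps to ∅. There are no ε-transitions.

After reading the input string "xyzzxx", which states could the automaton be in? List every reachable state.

{0, 1, 2, 3}

Start in {0}.
Read 'x': 0→{0}; now {0}.
Read 'y': 0→{0, 1, 3}; now {0, 1, 3}.
Read 'z': 0→{1}, 1→{0, 2}, 3→{3}; now {0, 1, 2, 3}.
Read 'z': 0→{1}, 1→{0, 2}, 2→{1}, 3→{3}; now {0, 1, 2, 3}.
Read 'x': 0→{0}, 1→{0}, 2→{1, 3}, 3→{2}; now {0, 1, 2, 3}.
Read 'x': 0→{0}, 1→{0}, 2→{1, 3}, 3→{2}; now {0, 1, 2, 3}.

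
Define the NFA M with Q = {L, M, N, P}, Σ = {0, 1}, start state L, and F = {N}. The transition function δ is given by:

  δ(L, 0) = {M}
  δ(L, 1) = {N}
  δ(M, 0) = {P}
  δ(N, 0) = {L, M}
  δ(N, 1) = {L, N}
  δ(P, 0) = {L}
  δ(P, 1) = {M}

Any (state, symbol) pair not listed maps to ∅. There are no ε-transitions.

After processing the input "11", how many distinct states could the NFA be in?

Start in {L}.
Read '1': L→{N}; now {N}.
Read '1': N→{L, N}; now {L, N}.
That set has 2 states.

2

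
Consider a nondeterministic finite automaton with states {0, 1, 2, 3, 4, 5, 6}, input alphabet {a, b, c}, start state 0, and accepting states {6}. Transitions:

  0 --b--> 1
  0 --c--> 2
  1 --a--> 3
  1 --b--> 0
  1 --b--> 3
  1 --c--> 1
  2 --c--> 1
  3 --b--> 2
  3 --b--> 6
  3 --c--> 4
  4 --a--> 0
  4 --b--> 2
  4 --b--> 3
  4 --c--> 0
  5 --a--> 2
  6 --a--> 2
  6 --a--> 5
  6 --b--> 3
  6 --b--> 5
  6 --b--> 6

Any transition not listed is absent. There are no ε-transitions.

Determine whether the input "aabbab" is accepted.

No

Start in {0}.
Read 'a': {0} → ∅.
The set is empty and remains empty for the remaining 5 symbols.
The final set ∅ contains no accepting state.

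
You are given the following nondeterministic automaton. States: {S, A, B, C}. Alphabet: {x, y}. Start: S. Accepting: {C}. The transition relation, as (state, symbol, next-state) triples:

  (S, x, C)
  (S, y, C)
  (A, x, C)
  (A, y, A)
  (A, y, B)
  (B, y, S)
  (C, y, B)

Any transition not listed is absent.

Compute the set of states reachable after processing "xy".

{B}

Start in {S}.
Read 'x': S→{C}; now {C}.
Read 'y': C→{B}; now {B}.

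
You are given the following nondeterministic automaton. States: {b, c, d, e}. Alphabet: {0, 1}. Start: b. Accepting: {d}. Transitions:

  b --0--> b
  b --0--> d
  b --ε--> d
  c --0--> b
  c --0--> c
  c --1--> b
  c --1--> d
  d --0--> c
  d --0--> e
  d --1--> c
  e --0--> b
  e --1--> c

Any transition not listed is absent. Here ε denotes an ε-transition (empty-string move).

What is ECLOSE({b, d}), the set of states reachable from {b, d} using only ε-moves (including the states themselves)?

{b, d}

Begin with {b, d}.
No ε-moves leave this set, so the closure equals the set itself.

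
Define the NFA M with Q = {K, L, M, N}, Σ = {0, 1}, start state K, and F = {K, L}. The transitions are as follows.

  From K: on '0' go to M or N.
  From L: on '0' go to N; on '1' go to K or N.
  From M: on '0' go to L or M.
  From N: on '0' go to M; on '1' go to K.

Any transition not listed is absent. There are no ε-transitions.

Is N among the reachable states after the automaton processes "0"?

Start in {K}.
Read '0': {K} → {M, N}.
State N is in {M, N}.

Yes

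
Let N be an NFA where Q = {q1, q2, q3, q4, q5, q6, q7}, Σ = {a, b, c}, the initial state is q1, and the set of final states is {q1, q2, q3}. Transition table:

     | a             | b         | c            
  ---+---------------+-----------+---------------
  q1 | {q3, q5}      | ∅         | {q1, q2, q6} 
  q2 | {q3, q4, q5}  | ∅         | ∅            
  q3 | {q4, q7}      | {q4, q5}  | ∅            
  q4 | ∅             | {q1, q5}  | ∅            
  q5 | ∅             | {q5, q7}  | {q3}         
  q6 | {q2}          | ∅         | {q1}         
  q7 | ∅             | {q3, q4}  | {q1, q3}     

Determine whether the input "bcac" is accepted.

No

Start in {q1}.
Read 'b': q1→∅; now ∅.
The set is empty and remains empty for the remaining 3 symbols.
The final set ∅ contains no accepting state.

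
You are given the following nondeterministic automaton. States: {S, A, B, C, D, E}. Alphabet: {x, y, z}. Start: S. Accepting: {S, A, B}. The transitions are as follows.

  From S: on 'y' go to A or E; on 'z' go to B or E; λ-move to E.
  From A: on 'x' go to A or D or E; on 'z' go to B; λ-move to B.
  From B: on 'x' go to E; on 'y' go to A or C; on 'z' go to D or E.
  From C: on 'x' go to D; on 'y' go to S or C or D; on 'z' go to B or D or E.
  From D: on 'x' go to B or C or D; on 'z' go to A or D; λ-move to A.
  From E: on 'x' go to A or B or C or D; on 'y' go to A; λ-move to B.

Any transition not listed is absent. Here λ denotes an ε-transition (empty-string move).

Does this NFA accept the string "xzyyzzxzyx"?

Yes

Start: ε-closure({S}) = {S, B, E}.
Read 'x': {S, B, E} → {A, B, C, D, E}.
Read 'z': {A, B, C, D, E} → {A, B, D, E}.
Read 'y': {A, B, D, E} → {A, B, C}.
Read 'y': {A, B, C} → {S, A, B, C, D, E}.
Read 'z': {S, A, B, C, D, E} → {A, B, D, E}.
Read 'z': {A, B, D, E} → {A, B, D, E}.
Read 'x': {A, B, D, E} → {A, B, C, D, E}.
Read 'z': {A, B, C, D, E} → {A, B, D, E}.
Read 'y': {A, B, D, E} → {A, B, C}.
Read 'x': {A, B, C} → {A, B, D, E}.
The final set {A, B, D, E} contains the accepting states A, B.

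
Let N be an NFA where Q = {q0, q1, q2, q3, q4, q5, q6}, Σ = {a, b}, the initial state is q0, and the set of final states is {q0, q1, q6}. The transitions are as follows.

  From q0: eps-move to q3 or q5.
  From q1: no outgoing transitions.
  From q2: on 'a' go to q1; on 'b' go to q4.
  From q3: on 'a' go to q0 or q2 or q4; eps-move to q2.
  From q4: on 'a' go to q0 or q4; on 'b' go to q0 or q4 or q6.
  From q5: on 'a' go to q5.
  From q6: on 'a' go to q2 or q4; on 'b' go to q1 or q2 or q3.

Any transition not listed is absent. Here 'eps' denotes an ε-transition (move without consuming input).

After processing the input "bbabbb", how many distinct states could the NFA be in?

7

Start: ε-closure({q0}) = {q0, q2, q3, q5}.
Read 'b': q0→∅, q2→{q4}, q3→∅, q5→∅; now {q4}.
Read 'b': q4→{q0, q4, q6}; union {q0, q4, q6}; ε-closure = {q0, q2, q3, q4, q5, q6}.
Read 'a': q0→∅, q2→{q1}, q3→{q0, q2, q4}, q4→{q0, q4}, q5→{q5}, q6→{q2, q4}; union {q0, q1, q2, q4, q5}; ε-closure = {q0, q1, q2, q3, q4, q5}.
Read 'b': q0→∅, q1→∅, q2→{q4}, q3→∅, q4→{q0, q4, q6}, q5→∅; union {q0, q4, q6}; ε-closure = {q0, q2, q3, q4, q5, q6}.
Read 'b': q0→∅, q2→{q4}, q3→∅, q4→{q0, q4, q6}, q5→∅, q6→{q1, q2, q3}; union {q0, q1, q2, q3, q4, q6}; ε-closure = {q0, q1, q2, q3, q4, q5, q6}.
Read 'b': q0→∅, q1→∅, q2→{q4}, q3→∅, q4→{q0, q4, q6}, q5→∅, q6→{q1, q2, q3}; union {q0, q1, q2, q3, q4, q6}; ε-closure = {q0, q1, q2, q3, q4, q5, q6}.
That set has 7 states.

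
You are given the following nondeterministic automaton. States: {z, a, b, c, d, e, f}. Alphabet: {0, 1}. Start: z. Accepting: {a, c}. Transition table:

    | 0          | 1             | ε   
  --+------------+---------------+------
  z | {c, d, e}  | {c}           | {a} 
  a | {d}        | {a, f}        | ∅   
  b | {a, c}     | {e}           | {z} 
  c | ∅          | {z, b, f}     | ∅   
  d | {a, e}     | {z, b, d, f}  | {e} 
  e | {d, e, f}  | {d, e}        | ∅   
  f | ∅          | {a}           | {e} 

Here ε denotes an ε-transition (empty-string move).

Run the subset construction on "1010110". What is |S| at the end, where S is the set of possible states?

5

Start: ε-closure({z}) = {z, a}.
Read '1': z→{c}, a→{a, f}; union {a, c, f}; ε-closure = {a, c, e, f}.
Read '0': a→{d}, c→∅, e→{d, e, f}, f→∅; now {d, e, f}.
Read '1': d→{z, b, d, f}, e→{d, e}, f→{a}; now {z, a, b, d, e, f}.
Read '0': z→{c, d, e}, a→{d}, b→{a, c}, d→{a, e}, e→{d, e, f}, f→∅; now {a, c, d, e, f}.
Read '1': a→{a, f}, c→{z, b, f}, d→{z, b, d, f}, e→{d, e}, f→{a}; now {z, a, b, d, e, f}.
Read '1': z→{c}, a→{a, f}, b→{e}, d→{z, b, d, f}, e→{d, e}, f→{a}; now {z, a, b, c, d, e, f}.
Read '0': z→{c, d, e}, a→{d}, b→{a, c}, c→∅, d→{a, e}, e→{d, e, f}, f→∅; now {a, c, d, e, f}.
That set has 5 states.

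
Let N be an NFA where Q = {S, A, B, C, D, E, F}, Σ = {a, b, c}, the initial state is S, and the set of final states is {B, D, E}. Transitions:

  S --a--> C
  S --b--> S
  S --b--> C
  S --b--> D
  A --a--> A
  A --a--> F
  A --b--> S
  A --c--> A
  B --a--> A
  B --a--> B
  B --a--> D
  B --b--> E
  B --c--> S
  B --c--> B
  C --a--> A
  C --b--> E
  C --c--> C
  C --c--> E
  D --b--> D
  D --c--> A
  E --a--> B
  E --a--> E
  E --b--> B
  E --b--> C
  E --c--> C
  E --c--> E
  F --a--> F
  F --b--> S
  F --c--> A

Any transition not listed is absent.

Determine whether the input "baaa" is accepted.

No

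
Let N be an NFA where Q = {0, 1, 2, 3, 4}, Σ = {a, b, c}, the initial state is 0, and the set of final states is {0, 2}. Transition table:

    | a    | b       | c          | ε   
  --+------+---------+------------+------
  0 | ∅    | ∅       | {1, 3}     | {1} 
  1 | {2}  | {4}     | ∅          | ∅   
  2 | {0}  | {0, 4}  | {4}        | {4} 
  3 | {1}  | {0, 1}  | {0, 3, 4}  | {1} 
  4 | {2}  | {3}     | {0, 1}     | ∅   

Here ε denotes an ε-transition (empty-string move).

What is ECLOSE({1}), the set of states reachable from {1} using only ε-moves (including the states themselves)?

{1}

Begin with {1}.
No ε-moves leave this set, so the closure equals the set itself.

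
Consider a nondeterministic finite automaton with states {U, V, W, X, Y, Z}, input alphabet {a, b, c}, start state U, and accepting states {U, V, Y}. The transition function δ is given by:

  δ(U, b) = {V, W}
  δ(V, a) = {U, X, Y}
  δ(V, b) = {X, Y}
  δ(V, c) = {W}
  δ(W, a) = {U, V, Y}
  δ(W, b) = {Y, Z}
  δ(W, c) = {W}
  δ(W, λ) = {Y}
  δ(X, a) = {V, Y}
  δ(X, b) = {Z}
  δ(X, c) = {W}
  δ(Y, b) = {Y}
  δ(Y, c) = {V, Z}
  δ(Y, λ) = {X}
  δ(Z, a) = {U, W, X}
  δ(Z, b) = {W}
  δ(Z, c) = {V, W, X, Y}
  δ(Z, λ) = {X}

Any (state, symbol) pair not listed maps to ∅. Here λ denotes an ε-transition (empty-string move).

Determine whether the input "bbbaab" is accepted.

Yes

Start in {U}.
Read 'b': U→{V, W}; union {V, W}; ε-closure = {V, W, X, Y}.
Read 'b': V→{X, Y}, W→{Y, Z}, X→{Z}, Y→{Y}; now {X, Y, Z}.
Read 'b': X→{Z}, Y→{Y}, Z→{W}; union {W, Y, Z}; ε-closure = {W, X, Y, Z}.
Read 'a': W→{U, V, Y}, X→{V, Y}, Y→∅, Z→{U, W, X}; now {U, V, W, X, Y}.
Read 'a': U→∅, V→{U, X, Y}, W→{U, V, Y}, X→{V, Y}, Y→∅; now {U, V, X, Y}.
Read 'b': U→{V, W}, V→{X, Y}, X→{Z}, Y→{Y}; now {V, W, X, Y, Z}.
The final set {V, W, X, Y, Z} contains the accepting states V, Y.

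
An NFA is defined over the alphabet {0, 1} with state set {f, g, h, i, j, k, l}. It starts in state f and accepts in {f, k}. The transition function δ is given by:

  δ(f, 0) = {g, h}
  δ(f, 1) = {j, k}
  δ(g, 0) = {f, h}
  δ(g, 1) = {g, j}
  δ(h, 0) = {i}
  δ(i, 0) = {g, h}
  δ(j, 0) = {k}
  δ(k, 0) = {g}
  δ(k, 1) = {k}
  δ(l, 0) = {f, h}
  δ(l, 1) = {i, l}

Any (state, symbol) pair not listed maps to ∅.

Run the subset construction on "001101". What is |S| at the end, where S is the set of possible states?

2

Start in {f}.
Read '0': {f} → {g, h}.
Read '0': {g, h} → {f, h, i}.
Read '1': {f, h, i} → {j, k}.
Read '1': {j, k} → {k}.
Read '0': {k} → {g}.
Read '1': {g} → {g, j}.
That set has 2 states.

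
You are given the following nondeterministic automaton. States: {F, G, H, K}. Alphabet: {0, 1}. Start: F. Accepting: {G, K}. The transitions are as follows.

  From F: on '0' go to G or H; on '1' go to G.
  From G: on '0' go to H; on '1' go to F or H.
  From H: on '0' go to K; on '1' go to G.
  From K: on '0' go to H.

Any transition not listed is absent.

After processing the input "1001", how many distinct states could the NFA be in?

0

Start in {F}.
Read '1': {F} → {G}.
Read '0': {G} → {H}.
Read '0': {H} → {K}.
Read '1': {K} → ∅.
That set has 0 states.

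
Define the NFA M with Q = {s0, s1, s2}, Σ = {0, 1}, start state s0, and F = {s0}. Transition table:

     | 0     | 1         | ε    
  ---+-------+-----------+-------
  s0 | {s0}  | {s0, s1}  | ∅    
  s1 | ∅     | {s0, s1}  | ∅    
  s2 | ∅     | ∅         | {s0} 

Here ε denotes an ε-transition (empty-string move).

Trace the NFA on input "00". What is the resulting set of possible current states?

{s0}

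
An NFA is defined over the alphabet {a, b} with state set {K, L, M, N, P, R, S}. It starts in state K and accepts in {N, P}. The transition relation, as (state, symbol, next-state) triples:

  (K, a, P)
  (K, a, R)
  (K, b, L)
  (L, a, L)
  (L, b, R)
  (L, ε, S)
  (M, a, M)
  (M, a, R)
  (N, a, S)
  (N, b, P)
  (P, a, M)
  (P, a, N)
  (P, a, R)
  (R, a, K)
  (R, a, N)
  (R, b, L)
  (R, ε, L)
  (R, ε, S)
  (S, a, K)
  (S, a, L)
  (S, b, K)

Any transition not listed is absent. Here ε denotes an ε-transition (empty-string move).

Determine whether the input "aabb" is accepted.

Start in {K}.
Read 'a': K→{P, R}; union {P, R}; ε-closure = {L, P, R, S}.
Read 'a': L→{L}, P→{M, N, R}, R→{K, N}, S→{K, L}; union {K, L, M, N, R}; ε-closure = {K, L, M, N, R, S}.
Read 'b': K→{L}, L→{R}, M→∅, N→{P}, R→{L}, S→{K}; union {K, L, P, R}; ε-closure = {K, L, P, R, S}.
Read 'b': K→{L}, L→{R}, P→∅, R→{L}, S→{K}; union {K, L, R}; ε-closure = {K, L, R, S}.
The final set {K, L, R, S} contains no accepting state.

No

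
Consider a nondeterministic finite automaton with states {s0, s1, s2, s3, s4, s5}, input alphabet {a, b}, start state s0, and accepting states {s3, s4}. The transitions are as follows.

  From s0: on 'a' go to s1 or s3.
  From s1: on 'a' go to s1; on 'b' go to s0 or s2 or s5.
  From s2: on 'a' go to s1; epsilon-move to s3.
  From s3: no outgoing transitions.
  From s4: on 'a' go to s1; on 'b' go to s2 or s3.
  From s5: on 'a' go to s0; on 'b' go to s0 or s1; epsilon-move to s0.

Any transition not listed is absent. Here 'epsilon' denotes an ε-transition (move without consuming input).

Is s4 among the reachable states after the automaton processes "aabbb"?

No

Start in {s0}.
Read 'a': s0→{s1, s3}; now {s1, s3}.
Read 'a': s1→{s1}, s3→∅; now {s1}.
Read 'b': s1→{s0, s2, s5}; union {s0, s2, s5}; ε-closure = {s0, s2, s3, s5}.
Read 'b': s0→∅, s2→∅, s3→∅, s5→{s0, s1}; now {s0, s1}.
Read 'b': s0→∅, s1→{s0, s2, s5}; union {s0, s2, s5}; ε-closure = {s0, s2, s3, s5}.
State s4 is not in {s0, s2, s3, s5}.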